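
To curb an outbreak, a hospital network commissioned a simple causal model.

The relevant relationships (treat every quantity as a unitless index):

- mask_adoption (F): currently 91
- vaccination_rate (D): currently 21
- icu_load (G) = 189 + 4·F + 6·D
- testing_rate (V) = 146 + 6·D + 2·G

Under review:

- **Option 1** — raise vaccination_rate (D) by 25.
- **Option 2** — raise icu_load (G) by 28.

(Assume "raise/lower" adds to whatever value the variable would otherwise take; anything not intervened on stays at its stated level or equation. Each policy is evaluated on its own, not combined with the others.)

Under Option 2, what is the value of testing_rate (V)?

Option 2 (G + 28):
  F = 91
  D = 21
  G = 189 + 4·91 + 6·21 (+28 from intervention) = 707
  V = 146 + 6·21 + 2·707 = 1686

1686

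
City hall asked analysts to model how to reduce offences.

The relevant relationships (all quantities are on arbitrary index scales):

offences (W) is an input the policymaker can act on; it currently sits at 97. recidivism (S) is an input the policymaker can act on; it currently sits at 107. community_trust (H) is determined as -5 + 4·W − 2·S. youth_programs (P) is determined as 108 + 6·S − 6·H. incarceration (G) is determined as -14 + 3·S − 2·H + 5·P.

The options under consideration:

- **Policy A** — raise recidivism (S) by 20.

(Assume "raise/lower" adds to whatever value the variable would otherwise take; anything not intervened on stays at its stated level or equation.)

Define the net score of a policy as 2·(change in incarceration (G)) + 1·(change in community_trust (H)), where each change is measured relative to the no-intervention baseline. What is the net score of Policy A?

3840

Baseline:
  W = 97
  S = 107
  H = -5 + 4·97 − 2·107 = 169
  P = 108 + 6·107 − 6·169 = -264
  G = -14 + 3·107 − 2·169 + 5·(-264) = -1351
Policy A (S + 20):
  W = 97
  S = 107 + 20 = 127
  H = -5 + 4·97 − 2·127 = 129
  P = 108 + 6·127 − 6·129 = 96
  G = -14 + 3·127 − 2·129 + 5·96 = 589
ΔG = 589 − (-1351) = 1940; ΔH = 129 − 169 = -40
Score = 2·1940 + 1·(-40) = 3840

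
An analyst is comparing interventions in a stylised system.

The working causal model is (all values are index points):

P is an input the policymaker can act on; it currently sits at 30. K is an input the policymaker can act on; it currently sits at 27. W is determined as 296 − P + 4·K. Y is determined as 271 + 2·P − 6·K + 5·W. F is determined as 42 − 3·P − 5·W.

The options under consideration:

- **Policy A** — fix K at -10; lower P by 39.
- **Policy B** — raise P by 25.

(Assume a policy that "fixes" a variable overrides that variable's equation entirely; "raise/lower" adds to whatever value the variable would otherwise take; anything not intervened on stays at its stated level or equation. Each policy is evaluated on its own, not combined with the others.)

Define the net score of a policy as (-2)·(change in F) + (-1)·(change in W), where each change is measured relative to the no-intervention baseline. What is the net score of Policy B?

-75

Baseline:
  P = 30
  K = 27
  W = 296 − 30 + 4·27 = 374
  F = 42 − 3·30 − 5·374 = -1918
Policy B (P + 25):
  P = 30 + 25 = 55
  K = 27
  W = 296 − 55 + 4·27 = 349
  F = 42 − 3·55 − 5·349 = -1868
ΔF = -1868 − (-1918) = 50; ΔW = 349 − 374 = -25
Score = (-2)·50 + (-1)·(-25) = -75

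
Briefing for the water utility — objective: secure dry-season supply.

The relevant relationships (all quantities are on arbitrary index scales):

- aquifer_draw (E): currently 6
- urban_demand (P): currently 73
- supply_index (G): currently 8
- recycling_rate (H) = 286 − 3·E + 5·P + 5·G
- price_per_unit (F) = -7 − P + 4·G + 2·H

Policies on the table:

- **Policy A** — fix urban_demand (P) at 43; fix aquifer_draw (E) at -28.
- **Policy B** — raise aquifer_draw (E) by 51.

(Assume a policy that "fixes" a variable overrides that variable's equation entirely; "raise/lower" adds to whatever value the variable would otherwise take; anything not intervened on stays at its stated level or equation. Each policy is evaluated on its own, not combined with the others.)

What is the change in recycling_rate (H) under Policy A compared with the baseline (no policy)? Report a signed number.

Baseline:
  E = 6
  P = 73
  G = 8
  H = 286 − 3·6 + 5·73 + 5·8 = 673
Policy A (P := 43, E := -28):
  E = -28
  P = 43
  G = 8
  H = 286 − 3·(-28) + 5·43 + 5·8 = 625
Change in H: 625 − 673 = -48

-48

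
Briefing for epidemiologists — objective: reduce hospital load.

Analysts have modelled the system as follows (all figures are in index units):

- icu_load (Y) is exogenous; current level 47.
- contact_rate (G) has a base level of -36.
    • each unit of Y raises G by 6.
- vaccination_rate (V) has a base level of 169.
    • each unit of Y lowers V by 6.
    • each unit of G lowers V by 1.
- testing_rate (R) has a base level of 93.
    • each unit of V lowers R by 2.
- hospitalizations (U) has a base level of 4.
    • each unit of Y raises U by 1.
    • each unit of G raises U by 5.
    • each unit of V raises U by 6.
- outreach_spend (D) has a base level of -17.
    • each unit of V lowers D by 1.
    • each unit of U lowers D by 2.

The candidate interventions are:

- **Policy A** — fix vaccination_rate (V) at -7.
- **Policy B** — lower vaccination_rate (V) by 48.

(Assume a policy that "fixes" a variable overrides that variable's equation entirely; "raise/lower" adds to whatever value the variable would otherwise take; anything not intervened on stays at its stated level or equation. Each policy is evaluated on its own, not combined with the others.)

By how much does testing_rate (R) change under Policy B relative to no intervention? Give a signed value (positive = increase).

96

Baseline:
  Y = 47
  G = -36 + 6·47 = 246
  V = 169 − 6·47 − 246 = -359
  R = 93 − 2·(-359) = 811
Policy B (V − 48):
  Y = 47
  G = -36 + 6·47 = 246
  V = 169 − 6·47 − 246 (−48 from intervention) = -407
  R = 93 − 2·(-407) = 907
Change in R: 907 − 811 = 96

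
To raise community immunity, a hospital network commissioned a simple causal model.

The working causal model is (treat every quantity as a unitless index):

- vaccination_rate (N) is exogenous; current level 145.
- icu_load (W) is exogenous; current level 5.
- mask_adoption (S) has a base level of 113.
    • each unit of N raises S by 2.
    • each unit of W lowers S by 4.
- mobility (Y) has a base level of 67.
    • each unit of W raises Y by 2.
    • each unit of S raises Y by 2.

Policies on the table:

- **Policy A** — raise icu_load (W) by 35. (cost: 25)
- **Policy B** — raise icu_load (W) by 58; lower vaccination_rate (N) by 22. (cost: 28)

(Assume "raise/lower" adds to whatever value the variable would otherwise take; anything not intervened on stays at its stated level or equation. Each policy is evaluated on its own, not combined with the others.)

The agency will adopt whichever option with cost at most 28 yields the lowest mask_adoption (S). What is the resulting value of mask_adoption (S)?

Policy A (W + 35):
  N = 145
  W = 5 + 35 = 40
  S = 113 + 2·145 − 4·40 = 243
Policy B (W + 58, N − 22):
  N = 145 − 22 = 123
  W = 5 + 58 = 63
  S = 113 + 2·123 − 4·63 = 107
Comparing — Policy A: S=243, Policy B: S=107. Lowest is 107 (Policy B).

107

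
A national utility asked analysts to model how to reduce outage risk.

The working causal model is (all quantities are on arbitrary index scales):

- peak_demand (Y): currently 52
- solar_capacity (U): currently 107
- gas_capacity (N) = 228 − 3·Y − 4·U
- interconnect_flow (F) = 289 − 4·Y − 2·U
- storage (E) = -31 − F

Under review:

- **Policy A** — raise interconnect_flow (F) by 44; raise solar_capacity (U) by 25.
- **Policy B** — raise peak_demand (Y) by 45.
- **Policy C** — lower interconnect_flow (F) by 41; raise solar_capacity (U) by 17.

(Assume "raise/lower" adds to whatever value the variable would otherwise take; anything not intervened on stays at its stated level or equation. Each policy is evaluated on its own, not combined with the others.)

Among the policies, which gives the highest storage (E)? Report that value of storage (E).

Policy A (F + 44, U + 25):
  Y = 52
  U = 107 + 25 = 132
  F = 289 − 4·52 − 2·132 (+44 from intervention) = -139
  E = -31 − (-139) = 108
Policy B (Y + 45):
  Y = 52 + 45 = 97
  U = 107
  F = 289 − 4·97 − 2·107 = -313
  E = -31 − (-313) = 282
Policy C (F − 41, U + 17):
  Y = 52
  U = 107 + 17 = 124
  F = 289 − 4·52 − 2·124 (−41 from intervention) = -208
  E = -31 − (-208) = 177
Comparing — Policy A: E=108, Policy B: E=282, Policy C: E=177. Highest is 282 (Policy B).

282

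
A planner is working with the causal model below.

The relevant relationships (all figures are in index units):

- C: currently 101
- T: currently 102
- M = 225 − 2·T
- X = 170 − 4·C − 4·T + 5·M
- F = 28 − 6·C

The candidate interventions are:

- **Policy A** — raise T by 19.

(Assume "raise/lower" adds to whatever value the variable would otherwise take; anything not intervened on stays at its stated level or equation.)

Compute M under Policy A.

-17

Policy A (T + 19):
  T = 102 + 19 = 121
  M = 225 − 2·121 = -17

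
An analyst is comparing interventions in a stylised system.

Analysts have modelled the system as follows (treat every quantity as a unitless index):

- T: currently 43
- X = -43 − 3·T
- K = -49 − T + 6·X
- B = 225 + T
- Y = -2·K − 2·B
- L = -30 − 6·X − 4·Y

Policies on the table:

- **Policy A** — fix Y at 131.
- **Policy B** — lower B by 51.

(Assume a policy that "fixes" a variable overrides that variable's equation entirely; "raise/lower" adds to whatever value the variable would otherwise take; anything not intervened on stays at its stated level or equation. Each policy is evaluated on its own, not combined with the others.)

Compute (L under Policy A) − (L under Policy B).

6732

Policy A (Y := 131):
  T = 43
  X = -43 − 3·43 = -172
  K = -49 − 43 + 6·(-172) = -1124
  B = 225 + 43 = 268
  Y = 131
  L = -30 − 6·(-172) − 4·131 = 478
Policy B (B − 51):
  T = 43
  X = -43 − 3·43 = -172
  K = -49 − 43 + 6·(-172) = -1124
  B = 225 + 43 (−51 from intervention) = 217
  Y = 0 − 2·(-1124) − 2·217 = 1814
  L = -30 − 6·(-172) − 4·1814 = -6254
L: 478 − (-6254) = 6732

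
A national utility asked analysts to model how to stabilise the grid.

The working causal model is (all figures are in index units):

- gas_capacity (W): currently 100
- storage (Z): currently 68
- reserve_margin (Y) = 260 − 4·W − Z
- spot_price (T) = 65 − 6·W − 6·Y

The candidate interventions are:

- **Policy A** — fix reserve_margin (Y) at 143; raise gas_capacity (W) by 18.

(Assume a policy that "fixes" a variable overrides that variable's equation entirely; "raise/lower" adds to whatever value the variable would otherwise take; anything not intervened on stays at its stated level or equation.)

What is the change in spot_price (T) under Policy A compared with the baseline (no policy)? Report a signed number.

-2214

Baseline:
  W = 100
  Z = 68
  Y = 260 − 4·100 − 68 = -208
  T = 65 − 6·100 − 6·(-208) = 713
Policy A (Y := 143, W + 18):
  W = 100 + 18 = 118
  Z = 68
  Y = 143
  T = 65 − 6·118 − 6·143 = -1501
Change in T: -1501 − 713 = -2214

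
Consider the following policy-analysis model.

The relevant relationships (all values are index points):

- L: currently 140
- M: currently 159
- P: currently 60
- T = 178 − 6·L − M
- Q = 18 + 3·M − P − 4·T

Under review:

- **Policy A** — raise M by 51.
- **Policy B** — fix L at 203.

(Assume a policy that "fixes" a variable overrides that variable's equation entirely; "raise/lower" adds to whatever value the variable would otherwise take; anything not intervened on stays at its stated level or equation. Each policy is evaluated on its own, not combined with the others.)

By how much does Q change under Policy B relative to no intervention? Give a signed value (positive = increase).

Baseline:
  L = 140
  M = 159
  P = 60
  T = 178 − 6·140 − 159 = -821
  Q = 18 + 3·159 − 60 − 4·(-821) = 3719
Policy B (L := 203):
  L = 203
  M = 159
  P = 60
  T = 178 − 6·203 − 159 = -1199
  Q = 18 + 3·159 − 60 − 4·(-1199) = 5231
Change in Q: 5231 − 3719 = 1512

1512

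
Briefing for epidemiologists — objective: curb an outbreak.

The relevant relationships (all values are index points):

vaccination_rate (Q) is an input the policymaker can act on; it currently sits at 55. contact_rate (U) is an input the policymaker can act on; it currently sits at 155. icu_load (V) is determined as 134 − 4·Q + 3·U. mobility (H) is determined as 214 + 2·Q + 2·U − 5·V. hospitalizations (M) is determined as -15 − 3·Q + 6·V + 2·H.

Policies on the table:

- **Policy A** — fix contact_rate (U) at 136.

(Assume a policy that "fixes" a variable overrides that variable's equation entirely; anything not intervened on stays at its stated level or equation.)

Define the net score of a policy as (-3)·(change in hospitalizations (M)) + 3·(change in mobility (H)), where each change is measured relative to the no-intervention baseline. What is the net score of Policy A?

Baseline:
  Q = 55
  U = 155
  V = 134 − 4·55 + 3·155 = 379
  H = 214 + 2·55 + 2·155 − 5·379 = -1261
  M = -15 − 3·55 + 6·379 + 2·(-1261) = -428
Policy A (U := 136):
  Q = 55
  U = 136
  V = 134 − 4·55 + 3·136 = 322
  H = 214 + 2·55 + 2·136 − 5·322 = -1014
  M = -15 − 3·55 + 6·322 + 2·(-1014) = -276
ΔM = -276 − (-428) = 152; ΔH = -1014 − (-1261) = 247
Score = (-3)·152 + 3·247 = 285

285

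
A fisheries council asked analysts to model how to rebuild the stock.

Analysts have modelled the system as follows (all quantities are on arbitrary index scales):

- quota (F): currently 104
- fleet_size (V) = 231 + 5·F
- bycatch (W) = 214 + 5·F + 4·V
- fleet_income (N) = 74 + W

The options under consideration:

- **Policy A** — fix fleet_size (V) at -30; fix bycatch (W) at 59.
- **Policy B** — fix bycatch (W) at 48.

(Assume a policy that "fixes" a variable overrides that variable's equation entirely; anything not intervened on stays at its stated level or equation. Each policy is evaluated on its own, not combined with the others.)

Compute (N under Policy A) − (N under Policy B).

11

Policy A (V := -30, W := 59):
  F = 104
  V = -30
  W = 59
  N = 74 + 59 = 133
Policy B (W := 48):
  F = 104
  V = 231 + 5·104 = 751
  W = 48
  N = 74 + 48 = 122
N: 133 − 122 = 11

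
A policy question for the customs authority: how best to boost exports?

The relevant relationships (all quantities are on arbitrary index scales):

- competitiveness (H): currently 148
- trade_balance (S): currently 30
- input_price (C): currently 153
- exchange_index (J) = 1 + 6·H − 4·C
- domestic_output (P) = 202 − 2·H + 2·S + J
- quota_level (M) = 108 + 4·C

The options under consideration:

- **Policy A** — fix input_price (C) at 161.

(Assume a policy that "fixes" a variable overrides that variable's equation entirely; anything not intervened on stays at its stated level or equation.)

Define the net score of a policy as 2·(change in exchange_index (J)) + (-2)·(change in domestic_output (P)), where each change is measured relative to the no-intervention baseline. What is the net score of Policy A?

Baseline:
  H = 148
  S = 30
  C = 153
  J = 1 + 6·148 − 4·153 = 277
  P = 202 − 2·148 + 2·30 + 277 = 243
Policy A (C := 161):
  H = 148
  S = 30
  C = 161
  J = 1 + 6·148 − 4·161 = 245
  P = 202 − 2·148 + 2·30 + 245 = 211
ΔJ = 245 − 277 = -32; ΔP = 211 − 243 = -32
Score = 2·(-32) + (-2)·(-32) = 0

0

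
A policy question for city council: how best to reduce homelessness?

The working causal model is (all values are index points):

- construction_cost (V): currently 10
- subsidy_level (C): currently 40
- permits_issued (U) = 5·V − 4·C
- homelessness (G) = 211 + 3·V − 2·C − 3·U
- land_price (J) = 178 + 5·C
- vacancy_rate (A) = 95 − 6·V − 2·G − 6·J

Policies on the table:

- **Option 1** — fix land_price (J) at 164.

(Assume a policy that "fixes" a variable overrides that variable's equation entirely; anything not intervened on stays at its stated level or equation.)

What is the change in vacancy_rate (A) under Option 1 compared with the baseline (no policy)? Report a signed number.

1284

Baseline:
  V = 10
  C = 40
  U = 0 + 5·10 − 4·40 = -110
  G = 211 + 3·10 − 2·40 − 3·(-110) = 491
  J = 178 + 5·40 = 378
  A = 95 − 6·10 − 2·491 − 6·378 = -3215
Option 1 (J := 164):
  V = 10
  C = 40
  U = 0 + 5·10 − 4·40 = -110
  G = 211 + 3·10 − 2·40 − 3·(-110) = 491
  J = 164
  A = 95 − 6·10 − 2·491 − 6·164 = -1931
Change in A: -1931 − (-3215) = 1284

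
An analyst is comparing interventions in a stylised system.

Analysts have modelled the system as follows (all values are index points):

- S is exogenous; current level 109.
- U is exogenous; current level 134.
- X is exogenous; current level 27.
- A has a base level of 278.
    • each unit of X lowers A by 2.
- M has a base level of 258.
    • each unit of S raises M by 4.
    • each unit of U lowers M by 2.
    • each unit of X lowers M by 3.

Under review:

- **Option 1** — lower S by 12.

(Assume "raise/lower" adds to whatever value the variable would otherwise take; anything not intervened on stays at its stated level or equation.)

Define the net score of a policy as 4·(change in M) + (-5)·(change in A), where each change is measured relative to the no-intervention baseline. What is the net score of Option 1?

Baseline:
  S = 109
  U = 134
  X = 27
  A = 278 − 2·27 = 224
  M = 258 + 4·109 − 2·134 − 3·27 = 345
Option 1 (S − 12):
  S = 109 − 12 = 97
  U = 134
  X = 27
  A = 278 − 2·27 = 224
  M = 258 + 4·97 − 2·134 − 3·27 = 297
ΔM = 297 − 345 = -48; ΔA = 224 − 224 = 0
Score = 4·(-48) + (-5)·0 = -192

-192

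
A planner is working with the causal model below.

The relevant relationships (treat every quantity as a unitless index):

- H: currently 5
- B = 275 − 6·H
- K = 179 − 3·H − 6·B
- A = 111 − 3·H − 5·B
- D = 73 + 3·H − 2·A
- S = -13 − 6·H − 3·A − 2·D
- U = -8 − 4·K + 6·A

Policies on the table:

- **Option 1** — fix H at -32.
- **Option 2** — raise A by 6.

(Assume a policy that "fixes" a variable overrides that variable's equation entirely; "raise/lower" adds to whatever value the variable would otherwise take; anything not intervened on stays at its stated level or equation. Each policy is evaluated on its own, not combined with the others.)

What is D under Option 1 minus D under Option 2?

Option 1 (H := -32):
  H = -32
  B = 275 − 6·(-32) = 467
  A = 111 − 3·(-32) − 5·467 = -2128
  D = 73 + 3·(-32) − 2·(-2128) = 4233
Option 2 (A + 6):
  H = 5
  B = 275 − 6·5 = 245
  A = 111 − 3·5 − 5·245 (+6 from intervention) = -1123
  D = 73 + 3·5 − 2·(-1123) = 2334
D: 4233 − 2334 = 1899

1899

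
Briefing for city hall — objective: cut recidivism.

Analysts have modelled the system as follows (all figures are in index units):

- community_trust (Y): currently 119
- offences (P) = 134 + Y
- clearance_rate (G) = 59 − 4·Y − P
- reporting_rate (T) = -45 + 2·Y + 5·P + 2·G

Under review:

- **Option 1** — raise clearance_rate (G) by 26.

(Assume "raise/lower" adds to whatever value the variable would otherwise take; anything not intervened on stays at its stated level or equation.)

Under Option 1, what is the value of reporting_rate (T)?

Option 1 (G + 26):
  Y = 119
  P = 134 + 119 = 253
  G = 59 − 4·119 − 253 (+26 from intervention) = -644
  T = -45 + 2·119 + 5·253 + 2·(-644) = 170

170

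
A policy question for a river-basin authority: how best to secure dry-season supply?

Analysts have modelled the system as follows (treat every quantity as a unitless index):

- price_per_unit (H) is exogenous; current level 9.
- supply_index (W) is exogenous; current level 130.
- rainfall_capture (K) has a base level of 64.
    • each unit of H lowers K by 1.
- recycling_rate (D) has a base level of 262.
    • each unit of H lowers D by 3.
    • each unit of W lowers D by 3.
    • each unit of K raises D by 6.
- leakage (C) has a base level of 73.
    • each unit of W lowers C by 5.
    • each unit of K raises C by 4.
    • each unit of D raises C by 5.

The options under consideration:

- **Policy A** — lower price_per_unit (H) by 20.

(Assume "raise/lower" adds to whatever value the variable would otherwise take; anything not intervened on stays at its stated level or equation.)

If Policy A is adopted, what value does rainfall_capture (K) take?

Policy A (H − 20):
  H = 9 − 20 = -11
  K = 64 − (-11) = 75

75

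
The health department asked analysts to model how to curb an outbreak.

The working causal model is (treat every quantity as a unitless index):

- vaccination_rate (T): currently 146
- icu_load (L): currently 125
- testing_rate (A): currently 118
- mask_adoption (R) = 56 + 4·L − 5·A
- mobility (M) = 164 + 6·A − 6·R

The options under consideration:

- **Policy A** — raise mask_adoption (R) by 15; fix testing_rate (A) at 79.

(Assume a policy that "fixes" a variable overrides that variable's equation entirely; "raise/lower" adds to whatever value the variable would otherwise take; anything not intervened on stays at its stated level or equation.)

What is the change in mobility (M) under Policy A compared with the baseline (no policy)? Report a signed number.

Baseline:
  L = 125
  A = 118
  R = 56 + 4·125 − 5·118 = -34
  M = 164 + 6·118 − 6·(-34) = 1076
Policy A (R + 15, A := 79):
  L = 125
  A = 79
  R = 56 + 4·125 − 5·79 (+15 from intervention) = 176
  M = 164 + 6·79 − 6·176 = -418
Change in M: -418 − 1076 = -1494

-1494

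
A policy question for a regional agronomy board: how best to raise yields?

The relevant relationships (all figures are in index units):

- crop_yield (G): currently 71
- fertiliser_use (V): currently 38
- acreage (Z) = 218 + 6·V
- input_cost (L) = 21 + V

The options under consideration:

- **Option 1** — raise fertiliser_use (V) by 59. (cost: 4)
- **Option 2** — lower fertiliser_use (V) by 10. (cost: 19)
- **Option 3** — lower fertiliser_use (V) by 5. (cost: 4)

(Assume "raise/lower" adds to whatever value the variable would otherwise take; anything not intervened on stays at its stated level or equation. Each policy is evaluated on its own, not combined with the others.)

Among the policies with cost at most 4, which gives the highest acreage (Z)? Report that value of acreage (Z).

Option 1 (V + 59):
  V = 38 + 59 = 97
  Z = 218 + 6·97 = 800
Option 3 (V − 5):
  V = 38 − 5 = 33
  Z = 218 + 6·33 = 416
Comparing — Option 1: Z=800, Option 3: Z=416. Highest is 800 (Option 1).

800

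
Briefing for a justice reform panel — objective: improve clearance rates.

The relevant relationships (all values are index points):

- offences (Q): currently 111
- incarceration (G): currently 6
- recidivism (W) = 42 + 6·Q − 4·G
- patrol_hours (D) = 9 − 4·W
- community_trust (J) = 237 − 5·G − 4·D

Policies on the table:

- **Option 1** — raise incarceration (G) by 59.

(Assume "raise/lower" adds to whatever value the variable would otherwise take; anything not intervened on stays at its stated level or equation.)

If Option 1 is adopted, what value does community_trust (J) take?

7044

Option 1 (G + 59):
  Q = 111
  G = 6 + 59 = 65
  W = 42 + 6·111 − 4·65 = 448
  D = 9 − 4·448 = -1783
  J = 237 − 5·65 − 4·(-1783) = 7044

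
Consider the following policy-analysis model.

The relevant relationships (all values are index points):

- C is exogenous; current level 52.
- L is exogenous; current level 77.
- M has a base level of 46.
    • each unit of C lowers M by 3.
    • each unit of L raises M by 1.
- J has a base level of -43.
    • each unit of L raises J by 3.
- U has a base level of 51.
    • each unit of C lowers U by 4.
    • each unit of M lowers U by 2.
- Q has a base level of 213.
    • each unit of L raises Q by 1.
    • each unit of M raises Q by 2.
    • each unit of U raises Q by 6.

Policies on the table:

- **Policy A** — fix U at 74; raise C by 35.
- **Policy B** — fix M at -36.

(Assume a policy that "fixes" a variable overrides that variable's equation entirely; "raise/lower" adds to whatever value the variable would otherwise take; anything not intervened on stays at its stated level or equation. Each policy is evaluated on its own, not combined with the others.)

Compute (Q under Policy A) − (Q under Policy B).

Policy A (U := 74, C + 35):
  C = 52 + 35 = 87
  L = 77
  M = 46 − 3·87 + 77 = -138
  U = 74
  Q = 213 + 77 + 2·(-138) + 6·74 = 458
Policy B (M := -36):
  C = 52
  L = 77
  M = -36
  U = 51 − 4·52 − 2·(-36) = -85
  Q = 213 + 77 + 2·(-36) + 6·(-85) = -292
Q: 458 − (-292) = 750

750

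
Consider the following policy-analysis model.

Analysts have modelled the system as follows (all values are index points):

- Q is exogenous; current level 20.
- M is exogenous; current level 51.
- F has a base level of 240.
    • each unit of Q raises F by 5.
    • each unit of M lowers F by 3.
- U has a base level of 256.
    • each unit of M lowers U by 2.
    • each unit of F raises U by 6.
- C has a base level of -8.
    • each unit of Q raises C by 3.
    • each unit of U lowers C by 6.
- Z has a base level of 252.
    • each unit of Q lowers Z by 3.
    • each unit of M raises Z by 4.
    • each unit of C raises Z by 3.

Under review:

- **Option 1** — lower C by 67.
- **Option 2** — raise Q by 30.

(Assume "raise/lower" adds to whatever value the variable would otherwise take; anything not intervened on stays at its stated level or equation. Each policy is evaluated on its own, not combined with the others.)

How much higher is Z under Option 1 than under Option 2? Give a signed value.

Option 1 (C − 67):
  Q = 20
  M = 51
  F = 240 + 5·20 − 3·51 = 187
  U = 256 − 2·51 + 6·187 = 1276
  C = -8 + 3·20 − 6·1276 (−67 from intervention) = -7671
  Z = 252 − 3·20 + 4·51 + 3·(-7671) = -22617
Option 2 (Q + 30):
  Q = 20 + 30 = 50
  M = 51
  F = 240 + 5·50 − 3·51 = 337
  U = 256 − 2·51 + 6·337 = 2176
  C = -8 + 3·50 − 6·2176 = -12914
  Z = 252 − 3·50 + 4·51 + 3·(-12914) = -38436
Z: -22617 − (-38436) = 15819

15819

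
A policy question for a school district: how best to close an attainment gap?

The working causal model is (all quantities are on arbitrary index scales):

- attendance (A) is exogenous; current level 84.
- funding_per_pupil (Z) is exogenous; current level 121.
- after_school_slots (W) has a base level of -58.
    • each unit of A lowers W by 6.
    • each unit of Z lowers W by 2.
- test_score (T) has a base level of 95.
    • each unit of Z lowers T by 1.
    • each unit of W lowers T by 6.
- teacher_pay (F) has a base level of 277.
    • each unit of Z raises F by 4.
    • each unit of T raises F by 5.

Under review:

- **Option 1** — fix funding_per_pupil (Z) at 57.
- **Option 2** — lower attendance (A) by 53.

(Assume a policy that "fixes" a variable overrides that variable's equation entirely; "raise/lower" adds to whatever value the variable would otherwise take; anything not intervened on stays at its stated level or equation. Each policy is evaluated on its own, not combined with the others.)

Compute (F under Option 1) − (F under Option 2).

Option 1 (Z := 57):
  A = 84
  Z = 57
  W = -58 − 6·84 − 2·57 = -676
  T = 95 − 57 − 6·(-676) = 4094
  F = 277 + 4·57 + 5·4094 = 20975
Option 2 (A − 53):
  A = 84 − 53 = 31
  Z = 121
  W = -58 − 6·31 − 2·121 = -486
  T = 95 − 121 − 6·(-486) = 2890
  F = 277 + 4·121 + 5·2890 = 15211
F: 20975 − 15211 = 5764

5764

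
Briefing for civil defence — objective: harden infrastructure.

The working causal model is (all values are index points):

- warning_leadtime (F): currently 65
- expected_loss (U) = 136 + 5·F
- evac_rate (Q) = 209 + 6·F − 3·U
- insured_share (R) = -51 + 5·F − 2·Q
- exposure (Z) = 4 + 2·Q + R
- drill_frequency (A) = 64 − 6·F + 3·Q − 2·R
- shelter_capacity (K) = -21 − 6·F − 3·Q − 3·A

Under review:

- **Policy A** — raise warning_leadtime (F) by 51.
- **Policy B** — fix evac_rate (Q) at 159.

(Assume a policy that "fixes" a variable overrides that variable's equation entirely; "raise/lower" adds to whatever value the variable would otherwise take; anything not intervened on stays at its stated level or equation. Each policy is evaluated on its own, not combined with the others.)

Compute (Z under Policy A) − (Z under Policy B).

Policy A (F + 51):
  F = 65 + 51 = 116
  U = 136 + 5·116 = 716
  Q = 209 + 6·116 − 3·716 = -1243
  R = -51 + 5·116 − 2·(-1243) = 3015
  Z = 4 + 2·(-1243) + 3015 = 533
Policy B (Q := 159):
  F = 65
  U = 136 + 5·65 = 461
  Q = 159
  R = -51 + 5·65 − 2·159 = -44
  Z = 4 + 2·159 + (-44) = 278
Z: 533 − 278 = 255

255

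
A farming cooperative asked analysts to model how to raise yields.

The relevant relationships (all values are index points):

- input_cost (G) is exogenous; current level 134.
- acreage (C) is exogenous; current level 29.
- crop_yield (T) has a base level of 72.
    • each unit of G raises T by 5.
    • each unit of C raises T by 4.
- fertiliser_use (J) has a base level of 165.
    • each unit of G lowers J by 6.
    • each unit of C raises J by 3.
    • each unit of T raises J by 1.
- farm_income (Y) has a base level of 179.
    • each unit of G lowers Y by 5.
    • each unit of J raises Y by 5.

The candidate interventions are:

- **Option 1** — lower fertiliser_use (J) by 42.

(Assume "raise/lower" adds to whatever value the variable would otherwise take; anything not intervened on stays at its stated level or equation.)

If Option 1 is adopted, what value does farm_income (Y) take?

829

Option 1 (J − 42):
  G = 134
  C = 29
  T = 72 + 5·134 + 4·29 = 858
  J = 165 − 6·134 + 3·29 + 858 (−42 from intervention) = 264
  Y = 179 − 5·134 + 5·264 = 829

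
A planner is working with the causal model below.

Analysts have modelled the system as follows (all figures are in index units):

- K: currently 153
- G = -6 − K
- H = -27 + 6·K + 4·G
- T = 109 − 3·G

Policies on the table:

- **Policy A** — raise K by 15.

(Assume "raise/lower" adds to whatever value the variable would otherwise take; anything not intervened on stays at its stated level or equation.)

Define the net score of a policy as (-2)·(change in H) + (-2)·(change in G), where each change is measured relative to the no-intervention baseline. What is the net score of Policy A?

Baseline:
  K = 153
  G = -6 − 153 = -159
  H = -27 + 6·153 + 4·(-159) = 255
Policy A (K + 15):
  K = 153 + 15 = 168
  G = -6 − 168 = -174
  H = -27 + 6·168 + 4·(-174) = 285
ΔH = 285 − 255 = 30; ΔG = -174 − (-159) = -15
Score = (-2)·30 + (-2)·(-15) = -30

-30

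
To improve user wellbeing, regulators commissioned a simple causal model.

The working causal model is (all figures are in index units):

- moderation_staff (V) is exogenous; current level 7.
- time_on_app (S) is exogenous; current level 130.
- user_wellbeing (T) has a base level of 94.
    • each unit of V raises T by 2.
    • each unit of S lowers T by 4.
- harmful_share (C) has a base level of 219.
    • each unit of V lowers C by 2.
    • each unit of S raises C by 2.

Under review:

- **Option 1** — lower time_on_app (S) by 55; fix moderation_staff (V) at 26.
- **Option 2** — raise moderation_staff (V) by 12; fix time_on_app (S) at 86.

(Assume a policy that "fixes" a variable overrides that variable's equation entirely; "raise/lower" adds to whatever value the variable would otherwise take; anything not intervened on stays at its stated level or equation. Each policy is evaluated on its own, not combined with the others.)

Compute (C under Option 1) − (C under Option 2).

-36

Option 1 (S − 55, V := 26):
  V = 26
  S = 130 − 55 = 75
  C = 219 − 2·26 + 2·75 = 317
Option 2 (V + 12, S := 86):
  V = 7 + 12 = 19
  S = 86
  C = 219 − 2·19 + 2·86 = 353
C: 317 − 353 = -36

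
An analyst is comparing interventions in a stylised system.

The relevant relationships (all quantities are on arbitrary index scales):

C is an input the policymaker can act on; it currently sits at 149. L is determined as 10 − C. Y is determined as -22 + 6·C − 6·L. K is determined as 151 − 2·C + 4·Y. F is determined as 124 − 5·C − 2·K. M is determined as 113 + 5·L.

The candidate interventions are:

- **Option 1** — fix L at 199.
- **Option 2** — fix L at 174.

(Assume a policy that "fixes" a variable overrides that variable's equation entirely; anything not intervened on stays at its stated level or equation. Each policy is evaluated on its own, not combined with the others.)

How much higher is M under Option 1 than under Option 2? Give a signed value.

Option 1 (L := 199):
  C = 149
  L = 199
  M = 113 + 5·199 = 1108
Option 2 (L := 174):
  C = 149
  L = 174
  M = 113 + 5·174 = 983
M: 1108 − 983 = 125

125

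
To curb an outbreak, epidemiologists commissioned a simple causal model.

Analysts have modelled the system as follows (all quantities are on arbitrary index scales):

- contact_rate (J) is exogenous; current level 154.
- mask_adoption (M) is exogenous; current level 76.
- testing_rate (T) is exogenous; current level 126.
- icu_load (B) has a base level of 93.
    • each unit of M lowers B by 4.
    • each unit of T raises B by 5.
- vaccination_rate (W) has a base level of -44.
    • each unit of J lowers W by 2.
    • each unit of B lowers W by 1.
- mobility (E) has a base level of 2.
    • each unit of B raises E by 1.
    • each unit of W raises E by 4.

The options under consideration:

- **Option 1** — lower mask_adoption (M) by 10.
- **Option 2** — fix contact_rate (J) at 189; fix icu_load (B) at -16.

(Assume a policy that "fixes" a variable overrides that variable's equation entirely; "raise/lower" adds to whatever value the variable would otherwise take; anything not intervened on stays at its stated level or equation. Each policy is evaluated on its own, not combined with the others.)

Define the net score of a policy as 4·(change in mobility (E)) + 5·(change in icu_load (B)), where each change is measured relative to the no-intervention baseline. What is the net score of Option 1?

Baseline:
  J = 154
  M = 76
  T = 126
  B = 93 − 4·76 + 5·126 = 419
  W = -44 − 2·154 − 419 = -771
  E = 2 + 419 + 4·(-771) = -2663
Option 1 (M − 10):
  J = 154
  M = 76 − 10 = 66
  T = 126
  B = 93 − 4·66 + 5·126 = 459
  W = -44 − 2·154 − 459 = -811
  E = 2 + 459 + 4·(-811) = -2783
ΔE = -2783 − (-2663) = -120; ΔB = 459 − 419 = 40
Score = 4·(-120) + 5·40 = -280

-280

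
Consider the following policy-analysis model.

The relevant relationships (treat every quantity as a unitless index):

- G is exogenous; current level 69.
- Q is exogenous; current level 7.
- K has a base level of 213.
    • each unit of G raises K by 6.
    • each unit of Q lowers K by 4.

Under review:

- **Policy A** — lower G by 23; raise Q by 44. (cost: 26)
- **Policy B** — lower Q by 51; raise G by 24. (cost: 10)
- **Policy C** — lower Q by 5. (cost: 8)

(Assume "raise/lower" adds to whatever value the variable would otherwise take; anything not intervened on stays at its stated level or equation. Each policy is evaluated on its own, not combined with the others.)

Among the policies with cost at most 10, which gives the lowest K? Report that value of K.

619

Policy B (Q − 51, G + 24):
  G = 69 + 24 = 93
  Q = 7 − 51 = -44
  K = 213 + 6·93 − 4·(-44) = 947
Policy C (Q − 5):
  G = 69
  Q = 7 − 5 = 2
  K = 213 + 6·69 − 4·2 = 619
Comparing — Policy B: K=947, Policy C: K=619. Lowest is 619 (Policy C).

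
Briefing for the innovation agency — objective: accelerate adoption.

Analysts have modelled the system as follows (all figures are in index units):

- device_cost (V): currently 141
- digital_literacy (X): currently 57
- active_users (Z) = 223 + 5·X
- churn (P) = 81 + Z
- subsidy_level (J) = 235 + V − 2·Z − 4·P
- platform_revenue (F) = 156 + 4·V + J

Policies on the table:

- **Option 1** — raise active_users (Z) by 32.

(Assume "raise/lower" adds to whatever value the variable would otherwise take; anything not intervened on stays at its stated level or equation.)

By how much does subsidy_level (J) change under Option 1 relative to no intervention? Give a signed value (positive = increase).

Baseline:
  V = 141
  X = 57
  Z = 223 + 5·57 = 508
  P = 81 + 508 = 589
  J = 235 + 141 − 2·508 − 4·589 = -2996
Option 1 (Z + 32):
  V = 141
  X = 57
  Z = 223 + 5·57 (+32 from intervention) = 540
  P = 81 + 540 = 621
  J = 235 + 141 − 2·540 − 4·621 = -3188
Change in J: -3188 − (-2996) = -192

-192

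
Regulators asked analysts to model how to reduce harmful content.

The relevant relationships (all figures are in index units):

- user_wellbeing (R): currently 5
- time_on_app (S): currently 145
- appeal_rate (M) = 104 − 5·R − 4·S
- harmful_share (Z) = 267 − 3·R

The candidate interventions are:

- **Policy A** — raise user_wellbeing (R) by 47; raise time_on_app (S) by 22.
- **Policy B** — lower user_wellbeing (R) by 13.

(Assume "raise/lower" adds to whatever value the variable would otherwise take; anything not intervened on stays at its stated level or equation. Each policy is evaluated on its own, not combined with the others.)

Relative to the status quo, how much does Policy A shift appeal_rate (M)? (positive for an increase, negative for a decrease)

Baseline:
  R = 5
  S = 145
  M = 104 − 5·5 − 4·145 = -501
Policy A (R + 47, S + 22):
  R = 5 + 47 = 52
  S = 145 + 22 = 167
  M = 104 − 5·52 − 4·167 = -824
Change in M: -824 − (-501) = -323

-323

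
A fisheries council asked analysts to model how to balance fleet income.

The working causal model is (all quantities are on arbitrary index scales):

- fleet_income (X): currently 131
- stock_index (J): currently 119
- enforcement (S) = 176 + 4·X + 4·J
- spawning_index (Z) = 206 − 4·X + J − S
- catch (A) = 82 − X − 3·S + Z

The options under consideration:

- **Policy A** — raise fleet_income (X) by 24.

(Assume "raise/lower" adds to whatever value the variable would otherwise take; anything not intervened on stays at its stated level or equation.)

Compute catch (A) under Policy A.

Policy A (X + 24):
  X = 131 + 24 = 155
  J = 119
  S = 176 + 4·155 + 4·119 = 1272
  Z = 206 − 4·155 + 119 − 1272 = -1567
  A = 82 − 155 − 3·1272 + (-1567) = -5456

-5456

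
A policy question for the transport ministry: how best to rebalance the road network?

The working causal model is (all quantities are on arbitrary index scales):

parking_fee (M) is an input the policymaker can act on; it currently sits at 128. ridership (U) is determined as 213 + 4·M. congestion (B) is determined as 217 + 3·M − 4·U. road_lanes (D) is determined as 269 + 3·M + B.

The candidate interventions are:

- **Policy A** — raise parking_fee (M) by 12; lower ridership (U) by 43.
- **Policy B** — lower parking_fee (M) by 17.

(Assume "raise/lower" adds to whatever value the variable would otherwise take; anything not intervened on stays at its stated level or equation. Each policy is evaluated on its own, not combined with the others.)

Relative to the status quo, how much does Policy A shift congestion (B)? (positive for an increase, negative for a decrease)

Baseline:
  M = 128
  U = 213 + 4·128 = 725
  B = 217 + 3·128 − 4·725 = -2299
Policy A (M + 12, U − 43):
  M = 128 + 12 = 140
  U = 213 + 4·140 (−43 from intervention) = 730
  B = 217 + 3·140 − 4·730 = -2283
Change in B: -2283 − (-2299) = 16

16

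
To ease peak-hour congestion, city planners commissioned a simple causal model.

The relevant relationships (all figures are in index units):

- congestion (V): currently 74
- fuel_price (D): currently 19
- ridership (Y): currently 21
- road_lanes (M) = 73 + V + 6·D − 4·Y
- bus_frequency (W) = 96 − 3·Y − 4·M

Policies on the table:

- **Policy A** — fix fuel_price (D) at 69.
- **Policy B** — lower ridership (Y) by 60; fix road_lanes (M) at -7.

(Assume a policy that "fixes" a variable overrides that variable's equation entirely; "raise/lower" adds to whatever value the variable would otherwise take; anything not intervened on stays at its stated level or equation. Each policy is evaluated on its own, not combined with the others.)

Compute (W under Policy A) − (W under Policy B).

-2116

Policy A (D := 69):
  V = 74
  D = 69
  Y = 21
  M = 73 + 74 + 6·69 − 4·21 = 477
  W = 96 − 3·21 − 4·477 = -1875
Policy B (Y − 60, M := -7):
  V = 74
  D = 19
  Y = 21 − 60 = -39
  M = -7
  W = 96 − 3·(-39) − 4·(-7) = 241
W: -1875 − 241 = -2116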